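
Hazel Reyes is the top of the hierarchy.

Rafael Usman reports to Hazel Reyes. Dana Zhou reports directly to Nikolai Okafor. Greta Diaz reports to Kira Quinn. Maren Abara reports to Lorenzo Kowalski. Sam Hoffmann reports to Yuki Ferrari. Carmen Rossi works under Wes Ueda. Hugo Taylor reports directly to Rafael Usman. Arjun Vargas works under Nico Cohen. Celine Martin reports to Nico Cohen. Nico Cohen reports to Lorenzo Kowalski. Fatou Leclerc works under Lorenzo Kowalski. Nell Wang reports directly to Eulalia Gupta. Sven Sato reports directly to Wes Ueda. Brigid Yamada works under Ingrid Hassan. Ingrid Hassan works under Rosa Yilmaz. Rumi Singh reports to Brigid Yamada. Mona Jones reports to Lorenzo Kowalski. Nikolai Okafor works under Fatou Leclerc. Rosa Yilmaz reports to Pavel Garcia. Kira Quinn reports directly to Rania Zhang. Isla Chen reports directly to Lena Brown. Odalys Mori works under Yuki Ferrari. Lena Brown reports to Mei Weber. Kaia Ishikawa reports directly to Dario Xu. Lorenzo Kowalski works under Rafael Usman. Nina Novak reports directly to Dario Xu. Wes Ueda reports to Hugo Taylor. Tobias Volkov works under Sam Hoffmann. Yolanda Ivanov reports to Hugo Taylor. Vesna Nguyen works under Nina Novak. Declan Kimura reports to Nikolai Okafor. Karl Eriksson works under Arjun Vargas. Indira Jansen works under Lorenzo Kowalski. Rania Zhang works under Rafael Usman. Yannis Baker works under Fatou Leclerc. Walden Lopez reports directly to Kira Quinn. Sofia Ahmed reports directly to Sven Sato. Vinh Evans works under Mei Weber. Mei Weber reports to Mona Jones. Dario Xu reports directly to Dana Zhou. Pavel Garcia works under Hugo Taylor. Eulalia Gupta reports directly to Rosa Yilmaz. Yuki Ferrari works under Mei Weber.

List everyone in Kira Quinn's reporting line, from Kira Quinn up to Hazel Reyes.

Kira Quinn -> Rania Zhang -> Rafael Usman -> Hazel Reyes

Kira Quinn reports to Rania Zhang. Rania Zhang reports to Rafael Usman. Rafael Usman reports to Hazel Reyes. Hazel Reyes is at the top.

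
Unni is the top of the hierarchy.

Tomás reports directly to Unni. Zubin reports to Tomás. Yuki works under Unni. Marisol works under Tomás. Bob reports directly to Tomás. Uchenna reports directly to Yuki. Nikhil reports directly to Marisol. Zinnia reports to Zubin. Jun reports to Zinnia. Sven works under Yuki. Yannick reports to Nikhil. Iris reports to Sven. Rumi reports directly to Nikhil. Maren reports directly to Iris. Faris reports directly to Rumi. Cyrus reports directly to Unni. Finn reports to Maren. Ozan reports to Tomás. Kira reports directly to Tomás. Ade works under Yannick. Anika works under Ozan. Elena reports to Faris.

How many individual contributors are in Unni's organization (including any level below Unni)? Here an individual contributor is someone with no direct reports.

9

The people in Unni's organization with no one reporting to them are Cyrus, Finn, Uchenna, Kira, Anika, Bob, Elena, Ade, Jun. That is 9.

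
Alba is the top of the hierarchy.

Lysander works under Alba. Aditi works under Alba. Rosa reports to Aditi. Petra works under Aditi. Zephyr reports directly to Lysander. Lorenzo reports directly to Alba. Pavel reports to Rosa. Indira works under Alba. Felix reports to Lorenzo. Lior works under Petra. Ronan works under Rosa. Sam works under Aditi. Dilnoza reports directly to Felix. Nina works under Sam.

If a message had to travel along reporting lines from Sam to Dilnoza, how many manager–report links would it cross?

5

Sam is 2 levels below Alba, and Dilnoza is 3 levels below Alba (their lowest common manager). The shortest path runs up from Sam to Alba and back down to Dilnoza: 2 + 3 = 5 links.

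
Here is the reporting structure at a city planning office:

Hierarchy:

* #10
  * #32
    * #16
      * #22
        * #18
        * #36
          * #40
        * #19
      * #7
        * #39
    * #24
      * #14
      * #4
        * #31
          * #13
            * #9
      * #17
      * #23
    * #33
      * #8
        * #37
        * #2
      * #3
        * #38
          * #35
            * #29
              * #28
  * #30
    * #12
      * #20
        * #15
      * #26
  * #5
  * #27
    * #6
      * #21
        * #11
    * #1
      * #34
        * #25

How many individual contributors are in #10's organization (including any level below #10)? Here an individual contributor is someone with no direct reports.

16

The people in #10's organization with no one reporting to them are #25, #11, #5, #26, #15, #28, #2, #37, #23, #17, #9, #14, #39, #19, #40, #18. That is 16.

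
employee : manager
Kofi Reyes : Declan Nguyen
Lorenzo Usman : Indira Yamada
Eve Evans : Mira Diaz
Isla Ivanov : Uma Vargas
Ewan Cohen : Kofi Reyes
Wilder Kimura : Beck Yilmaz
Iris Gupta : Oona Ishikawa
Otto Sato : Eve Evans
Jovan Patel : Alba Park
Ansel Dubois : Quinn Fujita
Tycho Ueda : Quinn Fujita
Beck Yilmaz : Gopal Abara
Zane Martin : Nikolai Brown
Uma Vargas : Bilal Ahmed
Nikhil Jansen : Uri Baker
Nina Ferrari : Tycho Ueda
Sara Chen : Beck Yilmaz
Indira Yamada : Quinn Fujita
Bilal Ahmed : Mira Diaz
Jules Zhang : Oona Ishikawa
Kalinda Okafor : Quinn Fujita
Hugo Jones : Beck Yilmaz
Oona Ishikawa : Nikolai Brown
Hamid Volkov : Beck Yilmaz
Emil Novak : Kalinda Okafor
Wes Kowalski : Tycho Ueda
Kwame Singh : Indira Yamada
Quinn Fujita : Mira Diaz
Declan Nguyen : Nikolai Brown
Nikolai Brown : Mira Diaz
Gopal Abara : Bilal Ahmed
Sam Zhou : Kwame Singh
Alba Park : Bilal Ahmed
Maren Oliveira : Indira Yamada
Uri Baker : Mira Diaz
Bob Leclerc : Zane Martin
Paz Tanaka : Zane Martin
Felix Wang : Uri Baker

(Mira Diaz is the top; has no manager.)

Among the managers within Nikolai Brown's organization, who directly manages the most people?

Nikolai Brown

Direct-report counts within Nikolai Brown's organization: Nikolai Brown has 3; Declan Nguyen has 1; Kofi Reyes has 1; Oona Ishikawa has 2; Zane Martin has 2. The largest is 3, held by Nikolai Brown.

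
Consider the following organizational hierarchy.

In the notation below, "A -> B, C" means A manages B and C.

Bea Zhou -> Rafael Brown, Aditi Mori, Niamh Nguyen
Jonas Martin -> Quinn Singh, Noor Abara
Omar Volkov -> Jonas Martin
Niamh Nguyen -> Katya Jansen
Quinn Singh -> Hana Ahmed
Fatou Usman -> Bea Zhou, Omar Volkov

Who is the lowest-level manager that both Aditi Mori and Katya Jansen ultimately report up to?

Bea Zhou

Aditi Mori's chain of managers is Bea Zhou, Fatou Usman. Katya Jansen's chain of managers is Niamh Nguyen, Bea Zhou, Fatou Usman. The first manager that appears in both chains is Bea Zhou.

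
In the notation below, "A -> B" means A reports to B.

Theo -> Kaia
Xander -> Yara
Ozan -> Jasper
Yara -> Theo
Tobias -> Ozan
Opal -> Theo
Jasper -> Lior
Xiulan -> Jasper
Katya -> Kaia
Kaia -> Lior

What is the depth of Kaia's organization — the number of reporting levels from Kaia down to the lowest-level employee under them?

The longest chain under Kaia runs Kaia → Theo → Yara → Xander, which is 3 levels below Kaia.

3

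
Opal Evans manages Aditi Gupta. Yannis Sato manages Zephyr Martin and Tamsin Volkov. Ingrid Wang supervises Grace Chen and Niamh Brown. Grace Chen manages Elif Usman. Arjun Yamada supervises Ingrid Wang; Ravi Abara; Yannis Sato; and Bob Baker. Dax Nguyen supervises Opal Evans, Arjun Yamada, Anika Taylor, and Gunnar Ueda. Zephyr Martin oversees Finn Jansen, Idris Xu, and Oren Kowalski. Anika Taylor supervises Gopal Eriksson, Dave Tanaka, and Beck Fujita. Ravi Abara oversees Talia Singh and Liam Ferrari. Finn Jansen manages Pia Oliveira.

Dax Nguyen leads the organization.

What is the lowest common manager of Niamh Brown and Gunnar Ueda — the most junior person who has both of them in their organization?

Niamh Brown's chain of managers is Ingrid Wang, Arjun Yamada, Dax Nguyen. Gunnar Ueda's chain of managers is Dax Nguyen. The first manager that appears in both chains is Dax Nguyen.

Dax Nguyen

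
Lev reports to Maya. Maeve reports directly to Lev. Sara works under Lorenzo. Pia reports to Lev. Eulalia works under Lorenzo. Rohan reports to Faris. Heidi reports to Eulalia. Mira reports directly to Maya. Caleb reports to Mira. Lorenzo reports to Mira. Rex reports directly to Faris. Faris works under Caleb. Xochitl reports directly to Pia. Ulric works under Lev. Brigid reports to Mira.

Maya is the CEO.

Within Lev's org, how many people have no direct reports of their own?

3

The people in Lev's organization with no one reporting to them are Ulric, Maeve, Xochitl. That is 3.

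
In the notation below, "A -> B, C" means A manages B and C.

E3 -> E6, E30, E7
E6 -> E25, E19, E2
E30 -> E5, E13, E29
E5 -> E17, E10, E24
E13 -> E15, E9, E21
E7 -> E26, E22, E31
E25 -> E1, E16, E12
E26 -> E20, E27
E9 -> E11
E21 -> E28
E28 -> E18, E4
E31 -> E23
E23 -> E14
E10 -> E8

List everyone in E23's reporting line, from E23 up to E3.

E23 reports to E31. E31 reports to E7. E7 reports to E3. E3 is at the top.

E23 -> E31 -> E7 -> E3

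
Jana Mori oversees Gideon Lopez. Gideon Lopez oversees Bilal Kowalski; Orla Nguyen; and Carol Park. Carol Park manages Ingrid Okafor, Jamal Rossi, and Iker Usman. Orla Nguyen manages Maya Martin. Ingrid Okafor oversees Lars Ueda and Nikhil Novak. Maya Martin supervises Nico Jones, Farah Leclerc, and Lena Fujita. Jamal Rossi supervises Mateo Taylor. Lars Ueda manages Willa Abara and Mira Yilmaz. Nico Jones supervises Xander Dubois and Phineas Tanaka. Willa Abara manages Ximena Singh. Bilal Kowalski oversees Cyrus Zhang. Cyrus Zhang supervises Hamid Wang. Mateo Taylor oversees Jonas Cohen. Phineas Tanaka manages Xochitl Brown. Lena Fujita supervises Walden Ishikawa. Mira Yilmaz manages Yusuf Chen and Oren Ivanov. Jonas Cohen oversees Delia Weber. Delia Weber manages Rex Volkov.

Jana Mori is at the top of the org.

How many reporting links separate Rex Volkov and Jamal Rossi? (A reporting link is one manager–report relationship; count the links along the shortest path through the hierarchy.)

4

Rex Volkov is in Jamal Rossi's organization: the chain from Rex Volkov up to Jamal Rossi is Rex Volkov → Delia Weber → Jonas Cohen → Mateo Taylor → Jamal Rossi, which is 4 links.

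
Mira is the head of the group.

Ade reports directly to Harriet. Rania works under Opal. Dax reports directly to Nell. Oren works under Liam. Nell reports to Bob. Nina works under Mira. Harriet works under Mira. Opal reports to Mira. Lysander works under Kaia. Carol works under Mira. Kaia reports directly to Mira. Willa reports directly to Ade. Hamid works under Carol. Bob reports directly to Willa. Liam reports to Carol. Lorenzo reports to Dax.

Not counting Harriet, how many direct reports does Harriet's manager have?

Harriet reports to Mira. Mira's other direct reports are Carol, Nina, Opal, Kaia — 4 peers.

4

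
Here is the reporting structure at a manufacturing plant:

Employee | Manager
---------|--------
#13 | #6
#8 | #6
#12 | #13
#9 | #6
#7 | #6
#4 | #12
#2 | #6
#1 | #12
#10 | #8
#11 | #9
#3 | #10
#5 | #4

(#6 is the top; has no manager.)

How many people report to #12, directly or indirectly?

3

#12 directly manages #4, #1. Under #4: #5 (1). #1 has no reports. So #12's organization is 2 direct reports plus everyone under them: 2 + 1 = 3.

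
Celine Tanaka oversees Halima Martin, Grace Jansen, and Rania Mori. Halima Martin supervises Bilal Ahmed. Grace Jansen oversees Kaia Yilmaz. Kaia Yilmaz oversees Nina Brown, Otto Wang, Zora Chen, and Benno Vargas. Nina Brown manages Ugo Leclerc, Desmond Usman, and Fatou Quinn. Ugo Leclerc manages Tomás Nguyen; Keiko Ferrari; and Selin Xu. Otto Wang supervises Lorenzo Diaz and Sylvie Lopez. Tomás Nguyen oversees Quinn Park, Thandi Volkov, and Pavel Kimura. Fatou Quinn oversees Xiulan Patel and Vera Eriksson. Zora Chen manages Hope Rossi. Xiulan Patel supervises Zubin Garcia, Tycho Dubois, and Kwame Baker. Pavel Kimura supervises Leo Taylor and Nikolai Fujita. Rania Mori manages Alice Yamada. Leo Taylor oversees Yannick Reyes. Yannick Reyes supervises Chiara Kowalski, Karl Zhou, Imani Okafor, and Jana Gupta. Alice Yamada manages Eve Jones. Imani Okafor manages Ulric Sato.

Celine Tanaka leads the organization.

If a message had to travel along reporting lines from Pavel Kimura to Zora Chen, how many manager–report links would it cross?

5

Pavel Kimura is 4 levels below Kaia Yilmaz, and Zora Chen is 1 level below Kaia Yilmaz (their lowest common manager). The shortest path runs up from Pavel Kimura to Kaia Yilmaz and back down to Zora Chen: 4 + 1 = 5 links.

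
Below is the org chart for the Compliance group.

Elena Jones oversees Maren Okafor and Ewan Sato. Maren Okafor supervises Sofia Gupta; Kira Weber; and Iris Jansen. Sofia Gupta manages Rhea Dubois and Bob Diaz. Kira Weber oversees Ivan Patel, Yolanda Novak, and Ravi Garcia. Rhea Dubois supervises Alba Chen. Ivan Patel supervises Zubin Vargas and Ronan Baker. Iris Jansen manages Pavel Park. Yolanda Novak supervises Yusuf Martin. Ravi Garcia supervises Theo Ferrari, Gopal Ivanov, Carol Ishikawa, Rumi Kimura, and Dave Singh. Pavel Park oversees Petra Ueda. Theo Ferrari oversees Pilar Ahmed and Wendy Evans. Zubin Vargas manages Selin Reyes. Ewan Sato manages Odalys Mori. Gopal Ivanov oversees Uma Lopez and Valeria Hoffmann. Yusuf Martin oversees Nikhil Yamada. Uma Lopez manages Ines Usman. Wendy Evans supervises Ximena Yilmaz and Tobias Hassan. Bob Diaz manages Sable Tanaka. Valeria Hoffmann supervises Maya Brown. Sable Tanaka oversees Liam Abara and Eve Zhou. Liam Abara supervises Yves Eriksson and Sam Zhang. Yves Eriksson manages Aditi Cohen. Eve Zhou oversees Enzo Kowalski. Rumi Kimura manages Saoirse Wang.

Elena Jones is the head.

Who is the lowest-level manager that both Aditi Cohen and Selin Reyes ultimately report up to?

Maren Okafor

Aditi Cohen's chain of managers is Yves Eriksson, Liam Abara, Sable Tanaka, Bob Diaz, Sofia Gupta, Maren Okafor, Elena Jones. Selin Reyes's chain of managers is Zubin Vargas, Ivan Patel, Kira Weber, Maren Okafor, Elena Jones. The first manager that appears in both chains is Maren Okafor.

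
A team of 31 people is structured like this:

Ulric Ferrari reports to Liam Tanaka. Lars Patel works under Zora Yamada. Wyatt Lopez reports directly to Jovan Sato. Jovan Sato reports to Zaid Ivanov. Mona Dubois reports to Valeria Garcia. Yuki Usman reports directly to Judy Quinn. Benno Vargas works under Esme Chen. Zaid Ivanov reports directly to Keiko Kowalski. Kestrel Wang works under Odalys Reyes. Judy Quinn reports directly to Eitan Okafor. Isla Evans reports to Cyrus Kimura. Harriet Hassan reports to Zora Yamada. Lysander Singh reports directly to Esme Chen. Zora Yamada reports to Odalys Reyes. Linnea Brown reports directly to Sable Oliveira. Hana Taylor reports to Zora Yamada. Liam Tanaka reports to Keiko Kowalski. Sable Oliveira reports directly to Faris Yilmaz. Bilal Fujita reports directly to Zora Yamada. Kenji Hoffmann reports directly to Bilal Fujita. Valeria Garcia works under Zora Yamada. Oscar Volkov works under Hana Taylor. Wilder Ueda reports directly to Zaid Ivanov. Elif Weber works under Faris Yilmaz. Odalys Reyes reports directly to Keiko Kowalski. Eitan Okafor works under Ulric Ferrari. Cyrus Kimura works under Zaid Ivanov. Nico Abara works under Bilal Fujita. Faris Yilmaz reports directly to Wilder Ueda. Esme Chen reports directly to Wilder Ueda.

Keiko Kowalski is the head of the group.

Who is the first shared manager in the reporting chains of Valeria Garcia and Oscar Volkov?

Valeria Garcia's chain of managers is Zora Yamada, Odalys Reyes, Keiko Kowalski. Oscar Volkov's chain of managers is Hana Taylor, Zora Yamada, Odalys Reyes, Keiko Kowalski. The first manager that appears in both chains is Zora Yamada.

Zora Yamada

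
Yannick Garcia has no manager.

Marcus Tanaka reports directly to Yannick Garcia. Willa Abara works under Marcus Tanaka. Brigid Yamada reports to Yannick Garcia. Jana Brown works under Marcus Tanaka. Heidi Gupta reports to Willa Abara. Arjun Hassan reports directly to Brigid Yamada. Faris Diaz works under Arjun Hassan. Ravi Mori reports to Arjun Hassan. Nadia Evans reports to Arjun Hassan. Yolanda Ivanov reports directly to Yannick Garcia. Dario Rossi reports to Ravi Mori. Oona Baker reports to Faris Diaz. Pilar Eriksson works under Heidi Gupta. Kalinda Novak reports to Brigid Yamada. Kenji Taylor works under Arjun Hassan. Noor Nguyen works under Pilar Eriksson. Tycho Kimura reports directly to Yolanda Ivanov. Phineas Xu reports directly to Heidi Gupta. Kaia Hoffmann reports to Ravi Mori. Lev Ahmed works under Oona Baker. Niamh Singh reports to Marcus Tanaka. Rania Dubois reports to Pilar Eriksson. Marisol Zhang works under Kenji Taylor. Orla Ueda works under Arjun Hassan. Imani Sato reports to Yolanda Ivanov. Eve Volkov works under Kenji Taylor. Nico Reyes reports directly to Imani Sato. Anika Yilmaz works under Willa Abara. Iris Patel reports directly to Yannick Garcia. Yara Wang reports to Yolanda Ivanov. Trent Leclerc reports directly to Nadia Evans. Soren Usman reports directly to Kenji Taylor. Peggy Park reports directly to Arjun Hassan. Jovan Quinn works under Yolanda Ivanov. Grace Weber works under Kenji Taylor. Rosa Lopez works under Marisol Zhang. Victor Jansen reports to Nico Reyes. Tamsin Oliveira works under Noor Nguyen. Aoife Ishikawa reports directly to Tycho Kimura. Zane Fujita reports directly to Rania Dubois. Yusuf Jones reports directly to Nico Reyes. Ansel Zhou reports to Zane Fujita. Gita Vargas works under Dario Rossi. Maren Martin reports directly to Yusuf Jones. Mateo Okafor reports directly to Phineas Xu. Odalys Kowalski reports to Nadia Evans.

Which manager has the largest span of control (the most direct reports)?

Arjun Hassan

Direct-report counts: Yannick Garcia has 4; Yolanda Ivanov has 4; Imani Sato has 1; Nico Reyes has 2; Yusuf Jones has 1; Tycho Kimura has 1; Brigid Yamada has 2; Arjun Hassan has 6; Kenji Taylor has 4; Marisol Zhang has 1; Nadia Evans has 2; Ravi Mori has 2; Dario Rossi has 1; Faris Diaz has 1; Oona Baker has 1; Marcus Tanaka has 3; Willa Abara has 2; Heidi Gupta has 2; Phineas Xu has 1; Pilar Eriksson has 2; Rania Dubois has 1; Zane Fujita has 1; Noor Nguyen has 1. The largest is 6, held by Arjun Hassan.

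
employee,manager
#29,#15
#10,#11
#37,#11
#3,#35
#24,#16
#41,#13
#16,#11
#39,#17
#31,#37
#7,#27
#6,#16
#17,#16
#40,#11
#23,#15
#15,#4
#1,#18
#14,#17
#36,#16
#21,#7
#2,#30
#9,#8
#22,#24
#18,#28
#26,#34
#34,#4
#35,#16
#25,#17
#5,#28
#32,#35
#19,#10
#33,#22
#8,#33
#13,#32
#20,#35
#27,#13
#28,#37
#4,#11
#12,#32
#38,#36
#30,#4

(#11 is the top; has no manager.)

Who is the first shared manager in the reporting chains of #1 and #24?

#11

#1's chain of managers is #18, #28, #37, #11. #24's chain of managers is #16, #11. The first manager that appears in both chains is #11.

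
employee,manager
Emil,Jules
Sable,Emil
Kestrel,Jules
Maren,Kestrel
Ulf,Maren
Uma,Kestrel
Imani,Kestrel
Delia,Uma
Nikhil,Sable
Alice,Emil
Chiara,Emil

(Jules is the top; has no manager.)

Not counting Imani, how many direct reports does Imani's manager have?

2

Imani reports to Kestrel. Kestrel's other direct reports are Maren, Uma — 2 peers.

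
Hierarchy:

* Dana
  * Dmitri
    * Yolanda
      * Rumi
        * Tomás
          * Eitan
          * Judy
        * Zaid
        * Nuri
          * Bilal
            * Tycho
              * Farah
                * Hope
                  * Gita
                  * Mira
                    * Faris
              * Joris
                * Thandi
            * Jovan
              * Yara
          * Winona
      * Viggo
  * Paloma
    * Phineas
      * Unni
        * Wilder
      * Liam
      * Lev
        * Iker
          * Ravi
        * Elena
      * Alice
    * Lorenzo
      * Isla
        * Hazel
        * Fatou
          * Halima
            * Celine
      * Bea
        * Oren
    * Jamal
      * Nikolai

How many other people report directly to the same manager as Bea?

Bea reports to Lorenzo. Lorenzo's other direct reports are Isla — 1 peer.

1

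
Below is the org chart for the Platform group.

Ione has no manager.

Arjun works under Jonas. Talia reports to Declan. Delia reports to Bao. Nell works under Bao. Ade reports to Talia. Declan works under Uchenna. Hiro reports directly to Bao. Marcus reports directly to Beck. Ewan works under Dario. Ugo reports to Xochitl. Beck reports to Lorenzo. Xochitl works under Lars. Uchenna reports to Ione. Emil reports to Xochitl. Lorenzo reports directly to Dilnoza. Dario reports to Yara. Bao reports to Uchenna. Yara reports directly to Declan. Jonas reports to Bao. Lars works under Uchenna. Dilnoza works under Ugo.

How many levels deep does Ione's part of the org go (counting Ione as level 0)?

8

The longest chain under Ione runs Ione → Uchenna → Lars → Xochitl → Ugo → Dilnoza → Lorenzo → Beck → Marcus, which is 8 levels below Ione.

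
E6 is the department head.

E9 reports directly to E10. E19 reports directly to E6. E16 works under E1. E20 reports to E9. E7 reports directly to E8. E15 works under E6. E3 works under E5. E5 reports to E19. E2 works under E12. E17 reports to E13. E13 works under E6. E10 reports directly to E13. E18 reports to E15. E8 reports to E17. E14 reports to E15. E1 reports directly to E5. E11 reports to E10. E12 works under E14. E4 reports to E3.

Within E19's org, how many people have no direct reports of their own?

2

The people in E19's organization with no one reporting to them are E4, E16. That is 2.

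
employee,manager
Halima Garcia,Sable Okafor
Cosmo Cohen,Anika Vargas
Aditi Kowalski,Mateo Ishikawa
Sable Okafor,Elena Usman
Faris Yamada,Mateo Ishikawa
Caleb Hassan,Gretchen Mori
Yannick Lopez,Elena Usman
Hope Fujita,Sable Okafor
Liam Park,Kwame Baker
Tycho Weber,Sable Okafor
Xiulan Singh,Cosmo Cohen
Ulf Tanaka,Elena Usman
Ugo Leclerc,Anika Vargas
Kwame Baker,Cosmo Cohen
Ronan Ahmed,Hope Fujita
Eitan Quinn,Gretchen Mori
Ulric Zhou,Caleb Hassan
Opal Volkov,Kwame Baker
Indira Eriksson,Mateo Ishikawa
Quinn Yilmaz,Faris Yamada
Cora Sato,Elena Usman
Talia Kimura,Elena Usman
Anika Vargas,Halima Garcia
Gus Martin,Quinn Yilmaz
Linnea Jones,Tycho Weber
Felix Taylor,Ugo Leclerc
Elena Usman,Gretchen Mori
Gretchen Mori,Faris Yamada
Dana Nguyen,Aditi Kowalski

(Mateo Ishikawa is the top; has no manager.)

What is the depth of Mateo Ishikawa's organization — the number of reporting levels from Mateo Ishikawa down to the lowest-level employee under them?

9

The longest chain under Mateo Ishikawa runs Mateo Ishikawa → Faris Yamada → Gretchen Mori → Elena Usman → Sable Okafor → Halima Garcia → Anika Vargas → Cosmo Cohen → Kwame Baker → Liam Park, which is 9 levels below Mateo Ishikawa.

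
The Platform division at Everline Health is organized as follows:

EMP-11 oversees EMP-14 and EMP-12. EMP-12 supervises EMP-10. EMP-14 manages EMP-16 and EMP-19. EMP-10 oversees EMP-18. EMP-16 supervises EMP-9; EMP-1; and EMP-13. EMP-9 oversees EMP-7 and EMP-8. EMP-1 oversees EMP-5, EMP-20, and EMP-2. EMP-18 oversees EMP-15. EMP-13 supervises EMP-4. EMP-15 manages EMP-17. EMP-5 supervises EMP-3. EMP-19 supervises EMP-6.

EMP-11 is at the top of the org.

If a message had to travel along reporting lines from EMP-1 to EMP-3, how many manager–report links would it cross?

EMP-3 is in EMP-1's organization: the chain from EMP-3 up to EMP-1 is EMP-3 → EMP-5 → EMP-1, which is 2 links.

2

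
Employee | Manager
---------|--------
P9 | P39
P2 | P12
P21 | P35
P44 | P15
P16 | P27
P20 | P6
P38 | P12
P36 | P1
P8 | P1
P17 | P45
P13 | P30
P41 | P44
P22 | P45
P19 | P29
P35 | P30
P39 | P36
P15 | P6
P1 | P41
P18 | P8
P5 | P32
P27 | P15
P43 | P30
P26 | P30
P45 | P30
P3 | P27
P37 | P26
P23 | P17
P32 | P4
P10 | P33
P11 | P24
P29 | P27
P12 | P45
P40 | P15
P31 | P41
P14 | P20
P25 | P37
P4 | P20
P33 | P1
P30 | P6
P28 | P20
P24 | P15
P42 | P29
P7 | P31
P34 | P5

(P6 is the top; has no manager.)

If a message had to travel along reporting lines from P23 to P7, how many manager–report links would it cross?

P23 is 4 levels below P6, and P7 is 5 levels below P6 (their lowest common manager). The shortest path runs up from P23 to P6 and back down to P7: 4 + 5 = 9 links.

9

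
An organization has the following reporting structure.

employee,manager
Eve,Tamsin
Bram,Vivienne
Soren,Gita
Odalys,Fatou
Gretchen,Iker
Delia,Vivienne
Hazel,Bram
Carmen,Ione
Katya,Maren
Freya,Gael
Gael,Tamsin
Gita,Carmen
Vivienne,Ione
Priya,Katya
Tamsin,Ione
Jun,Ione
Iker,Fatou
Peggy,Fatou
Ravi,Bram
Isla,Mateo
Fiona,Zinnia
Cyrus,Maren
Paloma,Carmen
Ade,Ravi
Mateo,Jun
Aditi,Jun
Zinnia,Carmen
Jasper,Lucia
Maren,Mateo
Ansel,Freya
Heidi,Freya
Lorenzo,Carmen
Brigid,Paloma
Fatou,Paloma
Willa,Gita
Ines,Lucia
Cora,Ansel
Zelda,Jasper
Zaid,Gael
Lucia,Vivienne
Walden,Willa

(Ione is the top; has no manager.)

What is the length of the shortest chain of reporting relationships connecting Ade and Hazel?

Ade is 2 levels below Bram, and Hazel is 1 level below Bram (their lowest common manager). The shortest path runs up from Ade to Bram and back down to Hazel: 2 + 1 = 3 links.

3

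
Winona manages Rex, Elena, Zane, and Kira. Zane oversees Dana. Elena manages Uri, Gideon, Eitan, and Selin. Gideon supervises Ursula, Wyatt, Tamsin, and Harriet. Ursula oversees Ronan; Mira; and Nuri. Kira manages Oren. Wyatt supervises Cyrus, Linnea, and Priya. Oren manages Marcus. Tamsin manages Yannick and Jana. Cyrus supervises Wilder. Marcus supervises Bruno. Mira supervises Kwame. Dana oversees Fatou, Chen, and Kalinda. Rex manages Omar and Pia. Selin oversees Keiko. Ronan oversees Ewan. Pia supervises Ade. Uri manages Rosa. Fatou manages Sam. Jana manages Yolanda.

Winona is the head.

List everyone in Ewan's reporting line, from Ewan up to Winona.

Ewan reports to Ronan. Ronan reports to Ursula. Ursula reports to Gideon. Gideon reports to Elena. Elena reports to Winona. Winona is at the top.

Ewan -> Ronan -> Ursula -> Gideon -> Elena -> Winona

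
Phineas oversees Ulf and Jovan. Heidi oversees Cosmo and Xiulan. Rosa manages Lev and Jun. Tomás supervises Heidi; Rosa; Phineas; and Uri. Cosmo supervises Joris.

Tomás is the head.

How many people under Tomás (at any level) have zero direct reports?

7

The people in Tomás's organization with no one reporting to them are Uri, Jovan, Ulf, Jun, Lev, Xiulan, Joris. That is 7.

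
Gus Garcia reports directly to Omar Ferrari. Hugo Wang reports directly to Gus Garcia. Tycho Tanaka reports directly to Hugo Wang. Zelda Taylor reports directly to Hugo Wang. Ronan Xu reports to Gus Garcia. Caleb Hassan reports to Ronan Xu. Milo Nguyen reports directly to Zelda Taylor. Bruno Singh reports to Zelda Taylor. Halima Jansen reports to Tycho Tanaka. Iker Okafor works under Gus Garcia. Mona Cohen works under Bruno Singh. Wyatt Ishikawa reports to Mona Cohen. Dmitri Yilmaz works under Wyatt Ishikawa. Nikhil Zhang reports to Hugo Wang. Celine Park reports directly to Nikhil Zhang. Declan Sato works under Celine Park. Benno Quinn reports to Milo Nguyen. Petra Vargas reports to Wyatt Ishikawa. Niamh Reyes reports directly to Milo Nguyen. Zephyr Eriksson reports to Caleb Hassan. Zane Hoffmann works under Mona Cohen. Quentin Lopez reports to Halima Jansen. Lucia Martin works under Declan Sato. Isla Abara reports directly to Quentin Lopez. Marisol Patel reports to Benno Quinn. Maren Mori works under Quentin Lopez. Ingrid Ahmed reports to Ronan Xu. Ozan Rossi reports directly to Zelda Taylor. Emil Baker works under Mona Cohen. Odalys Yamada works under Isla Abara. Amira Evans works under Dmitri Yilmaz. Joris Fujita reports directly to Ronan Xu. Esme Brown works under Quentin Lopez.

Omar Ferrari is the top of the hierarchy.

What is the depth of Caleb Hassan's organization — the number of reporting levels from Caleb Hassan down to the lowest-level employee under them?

1

The longest chain under Caleb Hassan runs Caleb Hassan → Zephyr Eriksson, which is 1 level below Caleb Hassan.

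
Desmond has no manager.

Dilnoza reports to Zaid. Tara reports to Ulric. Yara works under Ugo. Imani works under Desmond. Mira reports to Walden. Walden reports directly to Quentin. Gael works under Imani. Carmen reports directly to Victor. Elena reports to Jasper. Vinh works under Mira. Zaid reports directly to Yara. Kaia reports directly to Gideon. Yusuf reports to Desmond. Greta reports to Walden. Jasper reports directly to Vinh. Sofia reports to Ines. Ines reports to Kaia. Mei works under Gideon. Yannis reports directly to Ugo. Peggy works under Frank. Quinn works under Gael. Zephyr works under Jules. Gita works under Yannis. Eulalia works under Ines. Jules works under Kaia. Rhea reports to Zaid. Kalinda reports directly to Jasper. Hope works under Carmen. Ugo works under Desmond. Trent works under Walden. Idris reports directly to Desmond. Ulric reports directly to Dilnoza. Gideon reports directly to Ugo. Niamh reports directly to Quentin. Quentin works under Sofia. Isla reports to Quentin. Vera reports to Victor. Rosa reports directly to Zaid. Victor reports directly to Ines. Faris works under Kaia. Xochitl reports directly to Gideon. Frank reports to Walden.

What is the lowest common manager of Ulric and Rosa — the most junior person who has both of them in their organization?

Zaid

Ulric's chain of managers is Dilnoza, Zaid, Yara, Ugo, Desmond. Rosa's chain of managers is Zaid, Yara, Ugo, Desmond. The first manager that appears in both chains is Zaid.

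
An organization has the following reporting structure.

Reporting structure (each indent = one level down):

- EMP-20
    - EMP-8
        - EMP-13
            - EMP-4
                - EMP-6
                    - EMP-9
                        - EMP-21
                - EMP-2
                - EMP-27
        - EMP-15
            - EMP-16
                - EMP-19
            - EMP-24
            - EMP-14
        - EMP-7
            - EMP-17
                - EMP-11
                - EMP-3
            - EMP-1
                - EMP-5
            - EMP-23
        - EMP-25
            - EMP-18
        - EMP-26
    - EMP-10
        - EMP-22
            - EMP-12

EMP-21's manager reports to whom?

EMP-6

EMP-21 reports to EMP-9, and EMP-9 reports to EMP-6. So EMP-21's skip-level manager is EMP-6.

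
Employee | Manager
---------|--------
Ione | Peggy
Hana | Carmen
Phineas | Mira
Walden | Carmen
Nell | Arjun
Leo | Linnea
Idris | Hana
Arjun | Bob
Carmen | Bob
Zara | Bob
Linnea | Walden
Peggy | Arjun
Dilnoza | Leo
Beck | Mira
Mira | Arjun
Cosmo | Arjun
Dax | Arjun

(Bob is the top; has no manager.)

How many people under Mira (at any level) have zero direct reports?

The people in Mira's organization with no one reporting to them are Beck, Phineas. That is 2.

2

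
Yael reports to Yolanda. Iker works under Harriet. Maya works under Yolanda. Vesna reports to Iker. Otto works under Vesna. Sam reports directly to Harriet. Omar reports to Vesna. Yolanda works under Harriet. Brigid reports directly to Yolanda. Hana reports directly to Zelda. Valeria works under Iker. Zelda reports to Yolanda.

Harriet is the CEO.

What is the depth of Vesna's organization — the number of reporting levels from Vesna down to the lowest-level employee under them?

1

The longest chain under Vesna runs Vesna → Otto, which is 1 level below Vesna.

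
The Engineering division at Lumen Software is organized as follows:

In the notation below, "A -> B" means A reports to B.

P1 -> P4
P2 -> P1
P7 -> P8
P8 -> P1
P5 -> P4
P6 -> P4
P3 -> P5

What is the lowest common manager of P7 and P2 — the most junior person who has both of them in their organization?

P1

P7's chain of managers is P8, P1, P4. P2's chain of managers is P1, P4. The first manager that appears in both chains is P1.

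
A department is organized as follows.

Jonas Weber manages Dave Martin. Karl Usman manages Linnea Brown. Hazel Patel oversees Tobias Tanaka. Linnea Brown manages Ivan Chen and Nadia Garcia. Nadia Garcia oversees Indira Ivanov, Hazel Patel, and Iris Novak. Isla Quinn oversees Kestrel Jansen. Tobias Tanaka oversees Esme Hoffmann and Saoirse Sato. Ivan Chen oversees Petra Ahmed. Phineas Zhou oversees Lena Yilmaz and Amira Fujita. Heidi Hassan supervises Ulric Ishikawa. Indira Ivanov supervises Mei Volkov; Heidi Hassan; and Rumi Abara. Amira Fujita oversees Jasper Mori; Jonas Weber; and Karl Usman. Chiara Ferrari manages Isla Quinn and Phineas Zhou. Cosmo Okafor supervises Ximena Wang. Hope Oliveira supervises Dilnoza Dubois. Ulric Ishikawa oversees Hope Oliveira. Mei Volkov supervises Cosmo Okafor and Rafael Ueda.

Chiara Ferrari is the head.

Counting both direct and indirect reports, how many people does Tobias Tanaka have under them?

2

Tobias Tanaka directly manages Esme Hoffmann, Saoirse Sato. Esme Hoffmann has no reports. Saoirse Sato has no reports. So Tobias Tanaka's organization is 2 direct reports plus everyone under them: 1 + 1 = 2.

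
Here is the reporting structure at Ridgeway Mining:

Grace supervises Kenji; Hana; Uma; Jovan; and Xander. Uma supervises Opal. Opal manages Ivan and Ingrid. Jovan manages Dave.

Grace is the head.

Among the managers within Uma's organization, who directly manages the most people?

Opal

Direct-report counts within Uma's organization: Uma has 1; Opal has 2. The largest is 2, held by Opal.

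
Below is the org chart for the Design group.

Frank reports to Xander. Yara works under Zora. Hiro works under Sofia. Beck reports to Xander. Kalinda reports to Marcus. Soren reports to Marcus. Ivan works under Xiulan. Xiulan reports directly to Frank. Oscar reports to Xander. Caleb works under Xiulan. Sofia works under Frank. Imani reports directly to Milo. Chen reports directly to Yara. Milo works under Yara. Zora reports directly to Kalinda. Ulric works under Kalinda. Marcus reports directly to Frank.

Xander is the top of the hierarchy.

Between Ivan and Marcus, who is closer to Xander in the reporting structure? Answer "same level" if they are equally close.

Ivan is 3 levels below Xander; Marcus is 2. Marcus is higher.

Marcus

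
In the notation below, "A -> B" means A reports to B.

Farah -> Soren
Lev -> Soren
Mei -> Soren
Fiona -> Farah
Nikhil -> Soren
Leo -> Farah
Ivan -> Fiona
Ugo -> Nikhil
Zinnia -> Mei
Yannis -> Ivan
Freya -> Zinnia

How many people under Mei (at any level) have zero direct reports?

The only person in Mei's organization with no one reporting to them is Freya. That is 1.

1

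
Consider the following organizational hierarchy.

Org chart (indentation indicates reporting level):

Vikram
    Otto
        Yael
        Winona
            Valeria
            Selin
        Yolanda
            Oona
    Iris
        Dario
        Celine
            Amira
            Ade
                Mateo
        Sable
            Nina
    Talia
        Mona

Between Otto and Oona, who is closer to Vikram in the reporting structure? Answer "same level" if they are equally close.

Otto

Otto is 1 level below Vikram; Oona is 3. Otto is higher.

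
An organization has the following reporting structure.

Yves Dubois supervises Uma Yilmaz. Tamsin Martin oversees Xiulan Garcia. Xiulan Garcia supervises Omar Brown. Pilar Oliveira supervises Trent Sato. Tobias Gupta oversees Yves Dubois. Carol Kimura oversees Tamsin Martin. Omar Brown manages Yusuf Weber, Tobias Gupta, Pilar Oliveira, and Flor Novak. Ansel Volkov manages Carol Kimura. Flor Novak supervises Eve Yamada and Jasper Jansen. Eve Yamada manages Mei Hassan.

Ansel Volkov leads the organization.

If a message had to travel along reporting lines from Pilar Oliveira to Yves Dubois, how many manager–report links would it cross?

Pilar Oliveira is 1 level below Omar Brown, and Yves Dubois is 2 levels below Omar Brown (their lowest common manager). The shortest path runs up from Pilar Oliveira to Omar Brown and back down to Yves Dubois: 1 + 2 = 3 links.

3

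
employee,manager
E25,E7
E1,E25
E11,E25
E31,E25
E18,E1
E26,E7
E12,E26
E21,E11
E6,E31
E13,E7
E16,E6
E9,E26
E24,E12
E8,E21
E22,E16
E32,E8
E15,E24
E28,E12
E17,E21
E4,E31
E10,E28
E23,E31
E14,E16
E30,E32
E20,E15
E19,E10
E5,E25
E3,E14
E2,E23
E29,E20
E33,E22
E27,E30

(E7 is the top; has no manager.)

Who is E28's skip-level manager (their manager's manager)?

E28 reports to E12, and E12 reports to E26. So E28's skip-level manager is E26.

E26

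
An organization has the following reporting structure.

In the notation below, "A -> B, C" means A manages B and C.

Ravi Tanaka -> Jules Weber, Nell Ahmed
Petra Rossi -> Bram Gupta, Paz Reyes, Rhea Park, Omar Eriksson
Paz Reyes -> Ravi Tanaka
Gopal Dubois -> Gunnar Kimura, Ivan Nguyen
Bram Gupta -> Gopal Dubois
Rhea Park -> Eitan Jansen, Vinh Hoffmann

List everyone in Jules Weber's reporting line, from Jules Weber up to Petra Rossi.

Jules Weber reports to Ravi Tanaka. Ravi Tanaka reports to Paz Reyes. Paz Reyes reports to Petra Rossi. Petra Rossi is at the top.

Jules Weber -> Ravi Tanaka -> Paz Reyes -> Petra Rossi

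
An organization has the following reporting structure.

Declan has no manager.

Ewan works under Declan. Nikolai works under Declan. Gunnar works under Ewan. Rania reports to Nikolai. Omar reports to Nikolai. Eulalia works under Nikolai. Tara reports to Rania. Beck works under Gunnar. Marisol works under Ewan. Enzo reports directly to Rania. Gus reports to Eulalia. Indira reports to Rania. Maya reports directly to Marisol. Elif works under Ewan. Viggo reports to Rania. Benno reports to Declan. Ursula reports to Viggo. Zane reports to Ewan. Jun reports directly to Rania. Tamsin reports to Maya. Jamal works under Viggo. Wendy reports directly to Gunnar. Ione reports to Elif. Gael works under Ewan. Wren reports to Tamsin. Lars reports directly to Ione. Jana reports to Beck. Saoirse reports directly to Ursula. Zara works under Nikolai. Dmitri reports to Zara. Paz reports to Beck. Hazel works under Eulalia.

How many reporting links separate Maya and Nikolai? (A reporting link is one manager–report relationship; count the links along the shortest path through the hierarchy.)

Maya is 3 levels below Declan, and Nikolai is 1 level below Declan (their lowest common manager). The shortest path runs up from Maya to Declan and back down to Nikolai: 3 + 1 = 4 links.

4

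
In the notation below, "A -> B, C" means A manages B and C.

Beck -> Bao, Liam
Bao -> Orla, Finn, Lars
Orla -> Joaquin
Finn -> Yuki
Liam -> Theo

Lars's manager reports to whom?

Beck

Lars reports to Bao, and Bao reports to Beck. So Lars's skip-level manager is Beck.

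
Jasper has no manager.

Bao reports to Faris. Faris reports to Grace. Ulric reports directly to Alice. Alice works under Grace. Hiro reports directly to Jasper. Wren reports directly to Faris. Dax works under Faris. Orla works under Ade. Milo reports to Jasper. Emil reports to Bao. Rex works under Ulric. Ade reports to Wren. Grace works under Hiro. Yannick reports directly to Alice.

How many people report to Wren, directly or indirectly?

Wren directly manages Ade. Under Ade: Orla (1). That's 2 in total.

2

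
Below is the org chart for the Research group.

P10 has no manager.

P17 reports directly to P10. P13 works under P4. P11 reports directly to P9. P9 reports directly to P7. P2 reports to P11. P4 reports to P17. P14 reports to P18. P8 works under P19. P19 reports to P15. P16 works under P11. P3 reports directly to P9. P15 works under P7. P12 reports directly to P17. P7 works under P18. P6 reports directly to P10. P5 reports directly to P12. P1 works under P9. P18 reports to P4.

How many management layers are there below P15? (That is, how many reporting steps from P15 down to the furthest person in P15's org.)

2

The longest chain under P15 runs P15 → P19 → P8, which is 2 levels below P15.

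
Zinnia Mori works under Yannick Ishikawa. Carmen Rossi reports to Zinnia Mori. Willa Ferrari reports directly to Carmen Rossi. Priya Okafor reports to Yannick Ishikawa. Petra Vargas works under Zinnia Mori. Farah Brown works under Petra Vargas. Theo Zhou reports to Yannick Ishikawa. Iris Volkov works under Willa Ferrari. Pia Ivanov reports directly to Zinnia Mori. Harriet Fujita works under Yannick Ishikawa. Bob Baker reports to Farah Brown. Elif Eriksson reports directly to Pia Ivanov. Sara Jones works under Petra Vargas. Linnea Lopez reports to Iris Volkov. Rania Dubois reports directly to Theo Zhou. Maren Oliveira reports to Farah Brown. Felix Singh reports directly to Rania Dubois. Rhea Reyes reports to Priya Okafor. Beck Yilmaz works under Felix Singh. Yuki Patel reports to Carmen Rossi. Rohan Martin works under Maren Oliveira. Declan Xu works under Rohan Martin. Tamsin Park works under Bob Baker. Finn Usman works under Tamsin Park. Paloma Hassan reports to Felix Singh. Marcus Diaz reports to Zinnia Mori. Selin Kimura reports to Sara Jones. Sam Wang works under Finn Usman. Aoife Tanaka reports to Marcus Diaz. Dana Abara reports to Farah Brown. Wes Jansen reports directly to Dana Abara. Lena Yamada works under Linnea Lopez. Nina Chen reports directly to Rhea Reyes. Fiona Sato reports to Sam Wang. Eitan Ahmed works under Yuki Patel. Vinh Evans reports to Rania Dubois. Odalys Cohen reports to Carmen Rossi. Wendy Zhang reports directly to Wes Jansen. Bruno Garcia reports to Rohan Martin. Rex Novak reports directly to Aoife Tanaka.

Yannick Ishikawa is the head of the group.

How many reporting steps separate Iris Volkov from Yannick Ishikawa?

4

Chain from Iris Volkov up to Yannick Ishikawa: Iris Volkov → Willa Ferrari → Carmen Rossi → Zinnia Mori → Yannick Ishikawa. That is 4 steps up, so Iris Volkov is 4 levels below Yannick Ishikawa.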